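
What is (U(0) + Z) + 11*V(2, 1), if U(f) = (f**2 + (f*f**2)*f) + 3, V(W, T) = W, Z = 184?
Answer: 209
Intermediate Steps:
U(f) = 3 + f**2 + f**4 (U(f) = (f**2 + f**3*f) + 3 = (f**2 + f**4) + 3 = 3 + f**2 + f**4)
(U(0) + Z) + 11*V(2, 1) = ((3 + 0**2 + 0**4) + 184) + 11*2 = ((3 + 0 + 0) + 184) + 22 = (3 + 184) + 22 = 187 + 22 = 209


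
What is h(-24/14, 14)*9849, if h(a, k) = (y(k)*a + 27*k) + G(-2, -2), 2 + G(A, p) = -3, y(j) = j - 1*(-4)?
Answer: 3369765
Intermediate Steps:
y(j) = 4 + j (y(j) = j + 4 = 4 + j)
G(A, p) = -5 (G(A, p) = -2 - 3 = -5)
h(a, k) = -5 + 27*k + a*(4 + k) (h(a, k) = ((4 + k)*a + 27*k) - 5 = (a*(4 + k) + 27*k) - 5 = (27*k + a*(4 + k)) - 5 = -5 + 27*k + a*(4 + k))
h(-24/14, 14)*9849 = (-5 + 27*14 + (-24/14)*(4 + 14))*9849 = (-5 + 378 - 24*1/14*18)*9849 = (-5 + 378 - 12/7*18)*9849 = (-5 + 378 - 216/7)*9849 = (2395/7)*9849 = 3369765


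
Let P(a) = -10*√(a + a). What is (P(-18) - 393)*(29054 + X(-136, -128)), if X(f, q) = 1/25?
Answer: -285455943/25 - 8716212*I/5 ≈ -1.1418e+7 - 1.7432e+6*I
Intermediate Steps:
X(f, q) = 1/25
P(a) = -10*√2*√a
(P(-18) - 393)*(29054 + X(-136, -128)) = (-10*√2*√(-18) - 393)*(29054 + 1/25) = (-10*√2*3*I*√2 - 393)*(726351/25) = (-60*I - 393)*(726351/25) = (-393 - 60*I)*(726351/25) = -285455943/25 - 8716212*I/5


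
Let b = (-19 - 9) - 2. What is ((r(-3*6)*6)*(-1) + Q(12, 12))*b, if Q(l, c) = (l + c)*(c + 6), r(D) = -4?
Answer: -13680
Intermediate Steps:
b = -30 (b = -28 - 2 = -30)
Q(l, c) = (6 + c)*(c + l) (Q(l, c) = (c + l)*(6 + c) = (6 + c)*(c + l))
((r(-3*6)*6)*(-1) + Q(12, 12))*b = (-4*6*(-1) + (12**2 + 6*12 + 6*12 + 12*12))*(-30) = (-24*(-1) + (144 + 72 + 72 + 144))*(-30) = (24 + 432)*(-30) = 456*(-30) = -13680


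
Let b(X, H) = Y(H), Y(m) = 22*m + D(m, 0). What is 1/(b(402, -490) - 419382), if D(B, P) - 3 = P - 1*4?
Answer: -1/430163 ≈ -2.3247e-6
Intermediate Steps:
D(B, P) = -1 + P (D(B, P) = 3 + (P - 1*4) = 3 + (P - 4) = 3 + (-4 + P) = -1 + P)
Y(m) = -1 + 22*m (Y(m) = 22*m + (-1 + 0) = 22*m - 1 = -1 + 22*m)
b(X, H) = -1 + 22*H
1/(b(402, -490) - 419382) = 1/((-1 + 22*(-490)) - 419382) = 1/((-1 - 10780) - 419382) = 1/(-10781 - 419382) = 1/(-430163) = -1/430163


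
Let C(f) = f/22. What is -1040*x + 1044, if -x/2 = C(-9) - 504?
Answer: -11529396/11 ≈ -1.0481e+6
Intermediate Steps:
C(f) = f/22 (C(f) = f*(1/22) = f/22)
x = 11097/11 (x = -2*((1/22)*(-9) - 504) = -2*(-9/22 - 504) = -2*(-11097/22) = 11097/11 ≈ 1008.8)
-1040*x + 1044 = -1040*11097/11 + 1044 = -11540880/11 + 1044 = -11529396/11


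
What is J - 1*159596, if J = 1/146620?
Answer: -23399965519/146620 ≈ -1.5960e+5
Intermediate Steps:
J = 1/146620 ≈ 6.8204e-6
J - 1*159596 = 1/146620 - 1*159596 = 1/146620 - 159596 = -23399965519/146620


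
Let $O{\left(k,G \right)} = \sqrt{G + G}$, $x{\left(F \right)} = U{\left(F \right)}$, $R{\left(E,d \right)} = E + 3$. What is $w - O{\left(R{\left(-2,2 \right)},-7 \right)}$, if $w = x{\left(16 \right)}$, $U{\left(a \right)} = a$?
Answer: $16 - i \sqrt{14} \approx 16.0 - 3.7417 i$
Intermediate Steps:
$R{\left(E,d \right)} = 3 + E$
$x{\left(F \right)} = F$
$O{\left(k,G \right)} = \sqrt{2} \sqrt{G}$ ($O{\left(k,G \right)} = \sqrt{2 G} = \sqrt{2} \sqrt{G}$)
$w = 16$
$w - O{\left(R{\left(-2,2 \right)},-7 \right)} = 16 - \sqrt{2} \sqrt{-7} = 16 - \sqrt{2} i \sqrt{7} = 16 - i \sqrt{14}$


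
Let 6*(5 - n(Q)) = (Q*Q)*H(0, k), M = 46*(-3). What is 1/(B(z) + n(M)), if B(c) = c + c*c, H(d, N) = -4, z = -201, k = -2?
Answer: 1/52901 ≈ 1.8903e-5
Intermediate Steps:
B(c) = c + c**2
M = -138
n(Q) = 5 + 2*Q**2/3 (n(Q) = 5 - Q*Q*(-4)/6 = 5 - Q**2*(-4)/6 = 5 - (-2)*Q**2/3 = 5 + 2*Q**2/3)
1/(B(z) + n(M)) = 1/(-201*(1 - 201) + (5 + (2/3)*(-138)**2)) = 1/(-201*(-200) + (5 + (2/3)*19044)) = 1/(40200 + (5 + 12696)) = 1/(40200 + 12701) = 1/52901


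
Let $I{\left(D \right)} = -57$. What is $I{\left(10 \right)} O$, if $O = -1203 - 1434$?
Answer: $150309$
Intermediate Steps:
$O = -2637$ ($O = -1203 - 1434 = -2637$)
$I{\left(10 \right)} O = \left(-57\right) \left(-2637\right) = 150309$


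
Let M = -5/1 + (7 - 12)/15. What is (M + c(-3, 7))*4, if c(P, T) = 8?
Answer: 32/3 ≈ 10.667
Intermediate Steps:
M = -16/3 (M = -5*1 - 5*1/15 = -5 - ⅓ = -16/3 ≈ -5.3333)
(M + c(-3, 7))*4 = (-16/3 + 8)*4 = (8/3)*4 = 32/3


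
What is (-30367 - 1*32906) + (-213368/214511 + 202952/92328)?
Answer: -156640180269652/2475671451 ≈ -63272.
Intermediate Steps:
(-30367 - 1*32906) + (-213368/214511 + 202952/92328) = (-30367 - 32906) + (-213368*1/214511 + 202952*(1/92328)) = -63273 + (-213368/214511 + 25369/11541) = -63273 + 2979449471/2475671451 = -156640180269652/2475671451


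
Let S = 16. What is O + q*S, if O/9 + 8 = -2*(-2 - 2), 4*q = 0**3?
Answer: 0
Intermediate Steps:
q = 0 (q = (1/4)*0**3 = (1/4)*0 = 0)
O = 0 (O = -72 + 9*(-2*(-2 - 2)) = -72 + 9*(-2*(-4)) = -72 + 9*8 = -72 + 72 = 0)
O + q*S = 0 + 0*16 = 0 + 0 = 0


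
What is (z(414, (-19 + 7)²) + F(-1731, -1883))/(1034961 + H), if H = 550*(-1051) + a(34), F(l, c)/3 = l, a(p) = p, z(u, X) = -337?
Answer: -1106/91389 ≈ -0.012102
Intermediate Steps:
F(l, c) = 3*l
H = -578016 (H = 550*(-1051) + 34 = -578050 + 34 = -578016)
(z(414, (-19 + 7)²) + F(-1731, -1883))/(1034961 + H) = (-337 + 3*(-1731))/(1034961 - 578016) = (-337 - 5193)/456945 = -5530*1/456945 = -1106/91389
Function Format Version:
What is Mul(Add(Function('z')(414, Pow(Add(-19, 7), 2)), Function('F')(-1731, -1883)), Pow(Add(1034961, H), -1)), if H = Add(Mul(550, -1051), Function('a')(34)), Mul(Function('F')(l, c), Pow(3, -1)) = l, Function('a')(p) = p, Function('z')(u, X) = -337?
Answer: Rational(-1106, 91389) ≈ -0.012102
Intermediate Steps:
Function('F')(l, c) = Mul(3, l)
H = -578016 (H = Add(Mul(550, -1051), 34) = Add(-578050, 34) = -578016)
Mul(Add(Function('z')(414, Pow(Add(-19, 7), 2)), Function('F')(-1731, -1883)), Pow(Add(1034961, H), -1)) = Mul(Add(-337, Mul(3, -1731)), Pow(Add(1034961, -578016), -1)) = Mul(Add(-337, -5193), Pow(456945, -1)) = Mul(-5530, Rational(1, 456945)) = Rational(-1106, 91389)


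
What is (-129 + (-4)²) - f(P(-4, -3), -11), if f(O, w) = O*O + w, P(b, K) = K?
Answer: -111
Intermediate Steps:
f(O, w) = w + O² (f(O, w) = O² + w = w + O²)
(-129 + (-4)²) - f(P(-4, -3), -11) = (-129 + (-4)²) - (-11 + (-3)²) = (-129 + 16) - (-11 + 9) = -113 - 1*(-2) = -113 + 2 = -111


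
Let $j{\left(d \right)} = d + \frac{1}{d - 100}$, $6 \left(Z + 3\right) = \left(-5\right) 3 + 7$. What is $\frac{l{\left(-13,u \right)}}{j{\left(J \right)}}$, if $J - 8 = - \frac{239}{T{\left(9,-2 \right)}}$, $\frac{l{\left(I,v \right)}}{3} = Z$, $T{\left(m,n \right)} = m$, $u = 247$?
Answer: $\frac{124839}{178270} \approx 0.70028$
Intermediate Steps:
$Z = - \frac{13}{3}$ ($Z = -3 + \frac{\left(-5\right) 3 + 7}{6} = -3 + \frac{-15 + 7}{6} = -3 + \frac{1}{6} \left(-8\right) = -3 - \frac{4}{3} = - \frac{13}{3} \approx -4.3333$)
$l{\left(I,v \right)} = -13$ ($l{\left(I,v \right)} = 3 \left(- \frac{13}{3}\right) = -13$)
$J = - \frac{167}{9}$ ($J = 8 - \frac{239}{9} = - \frac{167}{9} \approx -18.556$)
$j{\left(d \right)} = d + \frac{1}{-100 + d}$
$\frac{l{\left(-13,u \right)}}{j{\left(J \right)}} = - \frac{13}{\frac{1}{-100 - \frac{167}{9}} \left(1 + \left(- \frac{167}{9}\right)^{2} - - \frac{16700}{9}\right)} = - \frac{13}{\frac{1}{- \frac{1067}{9}} \left(1 + \frac{27889}{81} + \frac{16700}{9}\right)} = - \frac{13}{\left(- \frac{9}{1067}\right) \frac{178270}{81}} = - \frac{13}{- \frac{178270}{9603}} = \left(-13\right) \left(- \frac{9603}{178270}\right) = \frac{124839}{178270}$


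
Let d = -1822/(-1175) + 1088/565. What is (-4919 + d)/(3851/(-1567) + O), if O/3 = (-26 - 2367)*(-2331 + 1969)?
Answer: -1022716118653/540701307456625 ≈ -0.0018915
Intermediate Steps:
O = 2598798 (O = 3*((-26 - 2367)*(-2331 + 1969)) = 3*(-2393*(-362)) = 3*866266 = 2598798)
d = 461566/132775 (d = -1822*(-1/1175) + 1088*(1/565) = 1822/1175 + 1088/565 = 461566/132775 ≈ 3.4763)
(-4919 + d)/(3851/(-1567) + O) = (-4919 + 461566/132775)/(3851/(-1567) + 2598798) = -652658659/(132775*(3851*(-1/1567) + 2598798)) = -652658659/(132775*(-3851/1567 + 2598798)) = -652658659/(132775*4072312615/1567) = -652658659/132775*1567/4072312615 = -1022716118653/540701307456625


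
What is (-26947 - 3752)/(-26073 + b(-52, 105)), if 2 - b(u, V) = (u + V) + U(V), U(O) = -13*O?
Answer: 1137/917 ≈ 1.2399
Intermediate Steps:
b(u, V) = 2 - u + 12*V (b(u, V) = 2 - ((u + V) - 13*V) = 2 - ((V + u) - 13*V) = 2 - (u - 12*V) = 2 + (-u + 12*V) = 2 - u + 12*V)
(-26947 - 3752)/(-26073 + b(-52, 105)) = (-26947 - 3752)/(-26073 + (2 - 1*(-52) + 12*105)) = -30699/(-26073 + (2 + 52 + 1260)) = -30699/(-26073 + 1314) = -30699/(-24759) = -30699*(-1/24759) = 1137/917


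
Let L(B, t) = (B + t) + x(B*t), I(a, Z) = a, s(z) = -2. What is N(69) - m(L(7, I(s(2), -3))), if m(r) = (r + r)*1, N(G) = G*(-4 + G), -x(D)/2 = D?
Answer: 4419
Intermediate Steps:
x(D) = -2*D
L(B, t) = B + t - 2*B*t (L(B, t) = (B + t) - 2*B*t = B + t - 2*B*t)
m(r) = 2*r (m(r) = (2*r)*1 = 2*r)
N(69) - m(L(7, I(s(2), -3))) = 69*(-4 + 69) - 2*(7 - 2 - 2*7*(-2)) = 69*65 - 2*(7 - 2 + 28) = 4485 - 2*33 = 4485 - 1*66 = 4485 - 66 = 4419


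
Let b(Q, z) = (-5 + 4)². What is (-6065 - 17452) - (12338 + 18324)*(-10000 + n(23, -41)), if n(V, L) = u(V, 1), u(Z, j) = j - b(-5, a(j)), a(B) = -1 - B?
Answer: 306596483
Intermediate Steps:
b(Q, z) = 1 (b(Q, z) = (-1)² = 1)
u(Z, j) = -1 + j (u(Z, j) = j - 1*1 = j - 1 = -1 + j)
n(V, L) = 0 (n(V, L) = -1 + 1 = 0)
(-6065 - 17452) - (12338 + 18324)*(-10000 + n(23, -41)) = (-6065 - 17452) - (12338 + 18324)*(-10000 + 0) = -23517 - 30662*(-10000) = -23517 - 1*(-306620000) = -23517 + 306620000 = 306596483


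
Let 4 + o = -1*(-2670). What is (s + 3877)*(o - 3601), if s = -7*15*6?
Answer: -3035945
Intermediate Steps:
s = -630 (s = -105*6 = -630)
o = 2666 (o = -4 - 1*(-2670) = -4 + 2670 = 2666)
(s + 3877)*(o - 3601) = (-630 + 3877)*(2666 - 3601) = 3247*(-935) = -3035945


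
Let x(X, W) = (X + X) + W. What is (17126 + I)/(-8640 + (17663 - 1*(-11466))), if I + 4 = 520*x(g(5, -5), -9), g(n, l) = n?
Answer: 17642/20489 ≈ 0.86105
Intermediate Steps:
x(X, W) = W + 2*X (x(X, W) = 2*X + W = W + 2*X)
I = 516 (I = -4 + 520*(-9 + 2*5) = -4 + 520*(-9 + 10) = -4 + 520*1 = -4 + 520 = 516)
(17126 + I)/(-8640 + (17663 - 1*(-11466))) = (17126 + 516)/(-8640 + (17663 - 1*(-11466))) = 17642/(-8640 + (17663 + 11466)) = 17642/(-8640 + 29129) = 17642/20489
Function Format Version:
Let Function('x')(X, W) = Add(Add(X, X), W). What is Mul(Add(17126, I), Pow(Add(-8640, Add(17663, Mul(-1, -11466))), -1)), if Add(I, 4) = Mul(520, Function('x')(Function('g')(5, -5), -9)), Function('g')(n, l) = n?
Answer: Rational(17642, 20489) ≈ 0.86105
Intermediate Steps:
Function('x')(X, W) = Add(W, Mul(2, X)) (Function('x')(X, W) = Add(Mul(2, X), W) = Add(W, Mul(2, X)))
I = 516 (I = Add(-4, Mul(520, Add(-9, Mul(2, 5)))) = Add(-4, Mul(520, Add(-9, 10))) = Add(-4, Mul(520, 1)) = Add(-4, 520) = 516)
Mul(Add(17126, I), Pow(Add(-8640, Add(17663, Mul(-1, -11466))), -1)) = Mul(Add(17126, 516), Pow(Add(-8640, Add(17663, Mul(-1, -11466))), -1)) = Mul(17642, Pow(Add(-8640, Add(17663, 11466)), -1)) = Mul(17642, Pow(Add(-8640, 29129), -1)) = Mul(17642, Pow(20489, -1)) = Mul(17642, Rational(1, 20489)) = Rational(17642, 20489)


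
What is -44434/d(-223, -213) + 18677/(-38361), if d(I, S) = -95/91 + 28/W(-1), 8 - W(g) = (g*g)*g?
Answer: -73475993693/3418167 ≈ -21496.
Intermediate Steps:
W(g) = 8 - g**3 (W(g) = 8 - g*g*g = 8 - g**2*g = 8 - g**3)
d(I, S) = 1693/819 (d(I, S) = -95/91 + 28/(8 - 1*(-1)**3) = -95*1/91 + 28/(8 - 1*(-1)) = -95/91 + 28/(8 + 1) = -95/91 + 28/9 = 1693/819)
-44434/d(-223, -213) + 18677/(-38361) = -44434/1693/819 + 18677/(-38361) = -44434*819/1693 + 18677*(-1/38361) = -36391446/1693 - 983/2019 = -73475993693/3418167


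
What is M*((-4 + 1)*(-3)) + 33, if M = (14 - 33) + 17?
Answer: 15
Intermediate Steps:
M = -2 (M = -19 + 17 = -2)
M*((-4 + 1)*(-3)) + 33 = -2*(-4 + 1)*(-3) + 33 = -(-6)*(-3) + 33 = -2*9 + 33 = -18 + 33 = 15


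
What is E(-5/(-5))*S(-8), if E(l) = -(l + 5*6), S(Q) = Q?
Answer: 248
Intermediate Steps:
E(l) = -30 - l (E(l) = -(l + 30) = -(30 + l) = -30 - l)
E(-5/(-5))*S(-8) = (-30 - (-5)/(-5))*(-8) = (-30 - (-5)*(-1)/5)*(-8) = (-30 - 1*1)*(-8) = (-30 - 1)*(-8) = -31*(-8) = 248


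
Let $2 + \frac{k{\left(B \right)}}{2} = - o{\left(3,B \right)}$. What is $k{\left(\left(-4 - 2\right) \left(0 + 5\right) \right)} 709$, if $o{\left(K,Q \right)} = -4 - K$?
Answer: $7090$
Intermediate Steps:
$k{\left(B \right)} = 10$ ($k{\left(B \right)} = -4 + 2 \left(- (-4 - 3)\right) = -4 + 2 \left(\left(-1\right) \left(-7\right)\right) = -4 + 2 \cdot 7 = -4 + 14 = 10$)
$k{\left(\left(-4 - 2\right) \left(0 + 5\right) \right)} 709 = 10 \cdot 709 = 7090$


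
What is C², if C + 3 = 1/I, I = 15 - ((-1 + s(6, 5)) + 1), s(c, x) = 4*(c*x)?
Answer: 99856/11025 ≈ 9.0572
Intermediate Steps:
s(c, x) = 4*c*x
I = -105 (I = 15 - ((-1 + 4*6*5) + 1) = 15 - ((-1 + 120) + 1) = 15 - (119 + 1) = 15 - 1*120 = 15 - 120 = -105)
C = -316/105 (C = -3 + 1/(-105) = -3 - 1/105 = -316/105 ≈ -3.0095)
C² = (-316/105)² = 99856/11025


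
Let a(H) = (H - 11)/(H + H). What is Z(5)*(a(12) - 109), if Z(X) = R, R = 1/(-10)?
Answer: 523/48 ≈ 10.896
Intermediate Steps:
a(H) = (-11 + H)/(2*H) (a(H) = (-11 + H)/((2*H)) = (-11 + H)*(1/(2*H)) = (-11 + H)/(2*H))
R = -⅒ (R = 1*(-⅒) = -⅒ ≈ -0.10000)
Z(X) = -⅒
Z(5)*(a(12) - 109) = -((½)*(-11 + 12)/12 - 109)/10 = -((½)*(1/12)*1 - 109)/10 = -(1/24 - 109)/10 = -⅒*(-2615/24) = 523/48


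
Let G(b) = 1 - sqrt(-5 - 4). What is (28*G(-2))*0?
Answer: 0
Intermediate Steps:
G(b) = 1 - 3*I (G(b) = 1 - sqrt(-9) = 1 - 3*I)
(28*G(-2))*0 = (28*(1 - 3*I))*0 = (28 - 84*I)*0 = 0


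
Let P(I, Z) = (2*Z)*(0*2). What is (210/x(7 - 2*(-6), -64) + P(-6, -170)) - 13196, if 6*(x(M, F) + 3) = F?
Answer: -541666/41 ≈ -13211.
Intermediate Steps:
x(M, F) = -3 + F/6
P(I, Z) = 0 (P(I, Z) = (2*Z)*0 = 0)
(210/x(7 - 2*(-6), -64) + P(-6, -170)) - 13196 = (210/(-3 + (⅙)*(-64)) + 0) - 13196 = (210/(-3 - 32/3) + 0) - 13196 = (210/(-41/3) + 0) - 13196 = (210*(-3/41) + 0) - 13196 = (-630/41 + 0) - 13196 = -630/41 - 13196 = -541666/41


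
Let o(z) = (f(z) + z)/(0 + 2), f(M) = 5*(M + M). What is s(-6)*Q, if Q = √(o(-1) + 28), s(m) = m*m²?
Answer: -324*√10 ≈ -1024.6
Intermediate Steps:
f(M) = 10*M (f(M) = 5*(2*M) = 10*M)
o(z) = 11*z/2 (o(z) = (10*z + z)/(0 + 2) = (11*z)/2 = (11*z)*(½) = 11*z/2)
s(m) = m³
Q = 3*√10/2 (Q = √((11/2)*(-1) + 28) = √(-11/2 + 28) = √(45/2) = 3*√10/2 ≈ 4.7434)
s(-6)*Q = (-6)³*(3*√10/2) = -324*√10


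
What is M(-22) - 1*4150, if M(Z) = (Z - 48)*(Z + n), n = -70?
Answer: 2290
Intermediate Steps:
M(Z) = (-70 + Z)*(-48 + Z) (M(Z) = (Z - 48)*(Z - 70) = (-48 + Z)*(-70 + Z) = (-70 + Z)*(-48 + Z))
M(-22) - 1*4150 = (3360 + (-22)² - 118*(-22)) - 1*4150 = (3360 + 484 + 2596) - 4150 = 6440 - 4150 = 2290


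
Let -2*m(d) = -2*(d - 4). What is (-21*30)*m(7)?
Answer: -1890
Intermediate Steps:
m(d) = -4 + d (m(d) = -(-1)*(d - 4) = -(-1)*(-4 + d) = -(8 - 2*d)/2 = -4 + d)
(-21*30)*m(7) = (-21*30)*(-4 + 7) = -630*3 = -1890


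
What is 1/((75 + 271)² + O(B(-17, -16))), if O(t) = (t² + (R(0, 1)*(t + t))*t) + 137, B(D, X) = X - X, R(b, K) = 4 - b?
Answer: 1/119853 ≈ 8.3436e-6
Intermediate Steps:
B(D, X) = 0
O(t) = 137 + 9*t² (O(t) = (t² + ((4 - 1*0)*(t + t))*t) + 137 = (t² + ((4 + 0)*(2*t))*t) + 137 = (t² + (4*(2*t))*t) + 137 = (t² + (8*t)*t) + 137 = (t² + 8*t²) + 137 = 9*t² + 137 = 137 + 9*t²)
1/((75 + 271)² + O(B(-17, -16))) = 1/((75 + 271)² + (137 + 9*0²)) = 1/(346² + (137 + 9*0)) = 1/(119716 + (137 + 0)) = 1/(119716 + 137) = 1/119853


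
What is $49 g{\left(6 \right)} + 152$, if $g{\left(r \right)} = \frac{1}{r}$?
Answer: $\frac{961}{6} \approx 160.17$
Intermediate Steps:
$49 g{\left(6 \right)} + 152 = \frac{49}{6} + 152 = \frac{961}{6}$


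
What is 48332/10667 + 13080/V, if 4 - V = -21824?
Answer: 99542938/19403273 ≈ 5.1302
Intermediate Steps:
V = 21828 (V = 4 - 1*(-21824) = 4 + 21824 = 21828)
48332/10667 + 13080/V = 48332/10667 + 13080/21828 = 48332*(1/10667) + 13080*(1/21828) = 48332/10667 + 1090/1819 = 99542938/19403273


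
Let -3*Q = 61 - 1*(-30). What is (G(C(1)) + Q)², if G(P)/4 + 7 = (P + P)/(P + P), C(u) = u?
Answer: 26569/9 ≈ 2952.1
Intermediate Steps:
G(P) = -24 (G(P) = -28 + 4*((P + P)/(P + P)) = -28 + 4*((2*P)/((2*P))) = -28 + 4*((2*P)*(1/(2*P))) = -28 + 4*1 = -28 + 4 = -24)
Q = -91/3 (Q = -(61 - 1*(-30))/3 = -(61 + 30)/3 = -⅓*91 = -91/3 ≈ -30.333)
(G(C(1)) + Q)² = (-24 - 91/3)² = (-163/3)² = 26569/9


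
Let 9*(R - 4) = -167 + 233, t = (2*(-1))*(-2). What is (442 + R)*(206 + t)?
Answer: 95200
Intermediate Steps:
t = 4 (t = -2*(-2) = 4)
R = 34/3 (R = 4 + (-167 + 233)/9 = 4 + (1/9)*66 = 4 + 22/3 = 34/3 ≈ 11.333)
(442 + R)*(206 + t) = (442 + 34/3)*(206 + 4) = (1360/3)*210 = 95200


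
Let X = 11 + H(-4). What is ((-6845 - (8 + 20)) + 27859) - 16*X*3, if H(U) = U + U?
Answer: 20842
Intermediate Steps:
H(U) = 2*U
X = 3 (X = 11 + 2*(-4) = 11 - 8 = 3)
((-6845 - (8 + 20)) + 27859) - 16*X*3 = ((-6845 - (8 + 20)) + 27859) - 16*3*3 = ((-6845 - 1*28) + 27859) - 48*3 = ((-6845 - 28) + 27859) - 144 = (-6873 + 27859) - 144 = 20986 - 144 = 20842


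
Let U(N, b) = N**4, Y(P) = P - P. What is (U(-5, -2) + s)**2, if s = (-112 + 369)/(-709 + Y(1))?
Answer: 196132065424/502681 ≈ 3.9017e+5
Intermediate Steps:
Y(P) = 0
s = -257/709 (s = (-112 + 369)/(-709 + 0) = 257/(-709) = 257*(-1/709) = -257/709 ≈ -0.36248)
(U(-5, -2) + s)**2 = ((-5)**4 - 257/709)**2 = (625 - 257/709)**2 = (442868/709)**2 = 196132065424/502681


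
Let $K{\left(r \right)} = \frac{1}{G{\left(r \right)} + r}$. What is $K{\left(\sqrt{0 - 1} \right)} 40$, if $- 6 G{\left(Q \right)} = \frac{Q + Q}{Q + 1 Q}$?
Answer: $- \frac{240}{37} - \frac{1440 i}{37} \approx -6.4865 - 38.919 i$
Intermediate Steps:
$G{\left(Q \right)} = - \frac{1}{6}$ ($G{\left(Q \right)} = - \frac{\left(Q + Q\right) \frac{1}{Q + 1 Q}}{6} = - \frac{2 Q \frac{1}{Q + Q}}{6} = - \frac{2 Q \frac{1}{2 Q}}{6} = \left(- \frac{1}{6}\right) 1 = - \frac{1}{6}$)
$K{\left(r \right)} = \frac{1}{- \frac{1}{6} + r}$
$K{\left(\sqrt{0 - 1} \right)} 40 = \frac{6}{-1 + 6 \sqrt{0 - 1}} \cdot 40 = \frac{6}{-1 + 6 \sqrt{-1}} \cdot 40 = \frac{6}{-1 + 6 i} 40 = 6 \frac{-1 - 6 i}{37} \cdot 40 = \frac{6 \left(-1 - 6 i\right)}{37} \cdot 40 = \frac{240 \left(-1 - 6 i\right)}{37}$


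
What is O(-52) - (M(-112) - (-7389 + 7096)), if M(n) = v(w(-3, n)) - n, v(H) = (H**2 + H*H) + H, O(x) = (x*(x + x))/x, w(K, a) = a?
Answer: -25485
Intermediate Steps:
O(x) = 2*x (O(x) = (x*(2*x))/x = (2*x**2)/x = 2*x)
v(H) = H + 2*H**2 (v(H) = (H**2 + H**2) + H = 2*H**2 + H = H + 2*H**2)
M(n) = -n + n*(1 + 2*n) (M(n) = n*(1 + 2*n) - n = -n + n*(1 + 2*n))
O(-52) - (M(-112) - (-7389 + 7096)) = 2*(-52) - (2*(-112)**2 - (-7389 + 7096)) = -104 - (2*12544 - 1*(-293)) = -104 - (25088 + 293) = -104 - 1*25381 = -104 - 25381 = -25485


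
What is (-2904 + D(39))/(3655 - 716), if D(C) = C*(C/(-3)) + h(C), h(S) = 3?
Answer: -3408/2939 ≈ -1.1596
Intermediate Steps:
D(C) = 3 - C²/3 (D(C) = C*(C/(-3)) + 3 = C*(C*(-⅓)) + 3 = C*(-C/3) + 3 = -C²/3 + 3 = 3 - C²/3)
(-2904 + D(39))/(3655 - 716) = (-2904 + (3 - ⅓*39²))/(3655 - 716) = (-2904 + (3 - ⅓*1521))/2939 = (-2904 + (3 - 507))*(1/2939) = (-2904 - 504)*(1/2939) = -3408*1/2939 = -3408/2939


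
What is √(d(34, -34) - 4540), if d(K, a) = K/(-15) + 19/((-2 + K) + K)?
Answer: I*√494621490/330 ≈ 67.394*I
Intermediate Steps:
d(K, a) = 19/(-2 + 2*K) - K/15 (d(K, a) = K*(-1/15) + 19/(-2 + 2*K) = -K/15 + 19/(-2 + 2*K) = 19/(-2 + 2*K) - K/15)
√(d(34, -34) - 4540) = √((285 - 2*34² + 2*34)/(30*(-1 + 34)) - 4540) = √((1/30)*(285 - 2*1156 + 68)/33 - 4540) = √((1/30)*(1/33)*(285 - 2312 + 68) - 4540) = √((1/30)*(1/33)*(-1959) - 4540) = √(-653/330 - 4540) = √(-1498853/330) = I*√494621490/330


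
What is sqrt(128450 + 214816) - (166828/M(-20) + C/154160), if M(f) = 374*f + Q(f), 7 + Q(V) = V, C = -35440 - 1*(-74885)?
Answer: 5084418173/231455824 + sqrt(343266) ≈ 607.86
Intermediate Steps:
C = 39445 (C = -35440 + 74885 = 39445)
Q(V) = -7 + V
M(f) = -7 + 375*f (M(f) = 374*f + (-7 + f) = -7 + 375*f)
sqrt(128450 + 214816) - (166828/M(-20) + C/154160) = sqrt(128450 + 214816) - (166828/(-7 + 375*(-20)) + 39445/154160) = sqrt(343266) - (166828/(-7 - 7500) + 39445*(1/154160)) = sqrt(343266) - (166828/(-7507) + 7889/30832) = sqrt(343266) - (166828*(-1/7507) + 7889/30832) = sqrt(343266) - (-166828/7507 + 7889/30832) = sqrt(343266) - 1*(-5084418173/231455824) = sqrt(343266) + 5084418173/231455824 = 5084418173/231455824 + sqrt(343266)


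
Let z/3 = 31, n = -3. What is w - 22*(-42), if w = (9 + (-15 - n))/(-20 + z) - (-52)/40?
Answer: 675439/730 ≈ 925.26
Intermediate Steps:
z = 93 (z = 3*31 = 93)
w = 919/730 (w = (9 + (-15 - 1*(-3)))/(-20 + 93) - (-52)/40 = (9 + (-15 + 3))/73 - (-52)/40 = (9 - 12)*(1/73) - 1*(-13/10) = -3*1/73 + 13/10 = -3/73 + 13/10 = 919/730 ≈ 1.2589)
w - 22*(-42) = 919/730 - 22*(-42) = 919/730 + 924 = 675439/730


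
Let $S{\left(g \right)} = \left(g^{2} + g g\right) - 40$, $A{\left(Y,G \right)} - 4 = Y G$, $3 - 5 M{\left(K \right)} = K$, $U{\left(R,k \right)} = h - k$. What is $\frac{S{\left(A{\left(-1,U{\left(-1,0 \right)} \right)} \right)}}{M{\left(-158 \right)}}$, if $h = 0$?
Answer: $- \frac{40}{161} \approx -0.24845$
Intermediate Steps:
$U{\left(R,k \right)} = - k$ ($U{\left(R,k \right)} = 0 - k = - k$)
$M{\left(K \right)} = \frac{3}{5} - \frac{K}{5}$
$A{\left(Y,G \right)} = 4 + G Y$ ($A{\left(Y,G \right)} = 4 + Y G = 4 + G Y$)
$S{\left(g \right)} = -40 + 2 g^{2}$ ($S{\left(g \right)} = \left(g^{2} + g^{2}\right) - 40 = 2 g^{2} - 40 = -40 + 2 g^{2}$)
$\frac{S{\left(A{\left(-1,U{\left(-1,0 \right)} \right)} \right)}}{M{\left(-158 \right)}} = \frac{-40 + 2 \left(4 + \left(-1\right) 0 \left(-1\right)\right)^{2}}{\frac{3}{5} - - \frac{158}{5}} = \frac{-40 + 2 \left(4 + 0 \left(-1\right)\right)^{2}}{\frac{3}{5} + \frac{158}{5}} = \frac{-40 + 2 \left(4 + 0\right)^{2}}{\frac{161}{5}} = \left(-40 + 2 \cdot 4^{2}\right) \frac{5}{161} = \left(-40 + 2 \cdot 16\right) \frac{5}{161} = \left(-40 + 32\right) \frac{5}{161} = \left(-8\right) \frac{5}{161} = - \frac{40}{161}$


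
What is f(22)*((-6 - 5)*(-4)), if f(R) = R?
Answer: 968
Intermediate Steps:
f(22)*((-6 - 5)*(-4)) = 22*((-6 - 5)*(-4)) = 22*(-11*(-4)) = 22*44 = 968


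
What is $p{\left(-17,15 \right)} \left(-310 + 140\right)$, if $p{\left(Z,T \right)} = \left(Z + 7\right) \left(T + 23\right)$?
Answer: $64600$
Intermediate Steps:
$p{\left(Z,T \right)} = \left(7 + Z\right) \left(23 + T\right)$
$p{\left(-17,15 \right)} \left(-310 + 140\right) = \left(161 + 7 \cdot 15 + 23 \left(-17\right) + 15 \left(-17\right)\right) \left(-310 + 140\right) = \left(161 + 105 - 391 - 255\right) \left(-170\right) = \left(-380\right) \left(-170\right) = 64600$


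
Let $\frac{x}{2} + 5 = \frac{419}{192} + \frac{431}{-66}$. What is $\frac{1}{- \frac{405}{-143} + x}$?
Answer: $- \frac{4576}{72593} \approx -0.063036$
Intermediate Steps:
$x = - \frac{6581}{352}$ ($x = -10 + 2 \left(\frac{419}{192} + \frac{431}{-66}\right) = -10 + 2 \left(419 \cdot \frac{1}{192} + 431 \left(- \frac{1}{66}\right)\right) = -10 + 2 \left(\frac{419}{192} - \frac{431}{66}\right) = -10 + 2 \left(- \frac{3061}{704}\right) = -10 - \frac{3061}{352} = - \frac{6581}{352} \approx -18.696$)
$\frac{1}{- \frac{405}{-143} + x} = \frac{1}{- \frac{405}{-143} - \frac{6581}{352}} = \frac{1}{\left(-405\right) \left(- \frac{1}{143}\right) - \frac{6581}{352}} = \frac{1}{\frac{405}{143} - \frac{6581}{352}} = \frac{1}{- \frac{72593}{4576}} = - \frac{4576}{72593}$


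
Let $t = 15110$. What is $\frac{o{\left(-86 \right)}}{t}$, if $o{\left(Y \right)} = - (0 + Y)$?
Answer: $\frac{43}{7555} \approx 0.0056916$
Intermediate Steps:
$o{\left(Y \right)} = - Y$
$\frac{o{\left(-86 \right)}}{t} = \frac{\left(-1\right) \left(-86\right)}{15110} = 86 \cdot \frac{1}{15110} = \frac{43}{7555}$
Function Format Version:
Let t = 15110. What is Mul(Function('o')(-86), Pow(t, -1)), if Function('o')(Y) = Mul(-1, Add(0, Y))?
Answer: Rational(43, 7555) ≈ 0.0056916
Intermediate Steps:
Function('o')(Y) = Mul(-1, Y)
Mul(Function('o')(-86), Pow(t, -1)) = Mul(Mul(-1, -86), Pow(15110, -1)) = Mul(86, Rational(1, 15110)) = Rational(43, 7555)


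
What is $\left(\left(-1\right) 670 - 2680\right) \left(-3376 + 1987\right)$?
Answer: $4653150$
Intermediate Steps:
$\left(\left(-1\right) 670 - 2680\right) \left(-3376 + 1987\right) = \left(-670 - 2680\right) \left(-1389\right) = \left(-3350\right) \left(-1389\right) = 4653150$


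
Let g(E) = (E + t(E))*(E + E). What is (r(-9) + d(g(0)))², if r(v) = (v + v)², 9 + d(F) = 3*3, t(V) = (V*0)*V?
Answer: 104976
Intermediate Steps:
t(V) = 0 (t(V) = 0*V = 0)
g(E) = 2*E² (g(E) = (E + 0)*(E + E) = E*(2*E) = 2*E²)
d(F) = 0 (d(F) = -9 + 3*3 = -9 + 9 = 0)
r(v) = 4*v² (r(v) = (2*v)² = 4*v²)
(r(-9) + d(g(0)))² = (4*(-9)² + 0)² = (4*81 + 0)² = (324 + 0)² = 324² = 104976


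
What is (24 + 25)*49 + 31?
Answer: 2432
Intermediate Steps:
(24 + 25)*49 + 31 = 49*49 + 31 = 2401 + 31 = 2432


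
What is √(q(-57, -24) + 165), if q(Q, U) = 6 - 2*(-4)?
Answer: √179 ≈ 13.379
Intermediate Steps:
q(Q, U) = 14 (q(Q, U) = 6 + 8 = 14)
√(q(-57, -24) + 165) = √(14 + 165) = √179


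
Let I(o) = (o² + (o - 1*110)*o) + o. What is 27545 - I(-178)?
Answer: -55225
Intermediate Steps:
I(o) = o + o² + o*(-110 + o) (I(o) = (o² + (o - 110)*o) + o = (o² + (-110 + o)*o) + o = (o² + o*(-110 + o)) + o = o + o² + o*(-110 + o))
27545 - I(-178) = 27545 - (-178)*(-109 + 2*(-178)) = 27545 - (-178)*(-109 - 356) = 27545 - (-178)*(-465) = 27545 - 1*82770 = 27545 - 82770 = -55225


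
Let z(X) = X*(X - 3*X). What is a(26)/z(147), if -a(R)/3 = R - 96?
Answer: -5/1029 ≈ -0.0048591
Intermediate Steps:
a(R) = 288 - 3*R (a(R) = -3*(R - 96) = -3*(-96 + R) = 288 - 3*R)
z(X) = -2*X² (z(X) = X*(-2*X) = -2*X²)
a(26)/z(147) = (288 - 3*26)/((-2*147²)) = (288 - 78)/((-2*21609)) = 210/(-43218) = 210*(-1/43218) = -5/1029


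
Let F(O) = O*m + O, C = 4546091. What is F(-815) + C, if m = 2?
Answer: 4543646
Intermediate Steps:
F(O) = 3*O (F(O) = O*2 + O = 2*O + O = 3*O)
F(-815) + C = 3*(-815) + 4546091 = -2445 + 4546091 = 4543646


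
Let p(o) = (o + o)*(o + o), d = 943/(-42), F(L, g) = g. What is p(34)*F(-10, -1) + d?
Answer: -195151/42 ≈ -4646.5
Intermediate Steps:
d = -943/42 (d = 943*(-1/42) = -943/42 ≈ -22.452)
p(o) = 4*o**2 (p(o) = (2*o)*(2*o) = 4*o**2)
p(34)*F(-10, -1) + d = (4*34**2)*(-1) - 943/42 = (4*1156)*(-1) - 943/42 = 4624*(-1) - 943/42 = -4624 - 943/42 = -195151/42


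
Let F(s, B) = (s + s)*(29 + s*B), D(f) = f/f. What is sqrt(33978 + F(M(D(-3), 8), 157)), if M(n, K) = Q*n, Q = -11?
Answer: 3*sqrt(7926) ≈ 267.08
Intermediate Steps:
D(f) = 1
M(n, K) = -11*n
F(s, B) = 2*s*(29 + B*s) (F(s, B) = (2*s)*(29 + B*s) = 2*s*(29 + B*s))
sqrt(33978 + F(M(D(-3), 8), 157)) = sqrt(33978 + 2*(-11*1)*(29 + 157*(-11*1))) = sqrt(33978 + 2*(-11)*(29 + 157*(-11))) = sqrt(33978 + 2*(-11)*(29 - 1727)) = sqrt(33978 + 2*(-11)*(-1698)) = sqrt(33978 + 37356) = sqrt(71334) = 3*sqrt(7926)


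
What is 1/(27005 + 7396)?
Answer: 1/34401 ≈ 2.9069e-5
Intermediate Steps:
1/(27005 + 7396) = 1/34401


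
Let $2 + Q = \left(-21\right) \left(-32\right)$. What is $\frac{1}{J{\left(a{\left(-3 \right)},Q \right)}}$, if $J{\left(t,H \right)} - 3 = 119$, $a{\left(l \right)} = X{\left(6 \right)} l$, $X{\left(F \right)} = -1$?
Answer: $\frac{1}{122} \approx 0.0081967$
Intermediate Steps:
$a{\left(l \right)} = - l$
$Q = 670$ ($Q = -2 - -672 = -2 + 672 = 670$)
$J{\left(t,H \right)} = 122$ ($J{\left(t,H \right)} = 3 + 119 = 122$)
$\frac{1}{J{\left(a{\left(-3 \right)},Q \right)}} = \frac{1}{122}$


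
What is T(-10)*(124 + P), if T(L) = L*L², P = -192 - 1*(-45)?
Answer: 23000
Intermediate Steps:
P = -147 (P = -192 + 45 = -147)
T(L) = L³
T(-10)*(124 + P) = (-10)³*(124 - 147) = -1000*(-23) = 23000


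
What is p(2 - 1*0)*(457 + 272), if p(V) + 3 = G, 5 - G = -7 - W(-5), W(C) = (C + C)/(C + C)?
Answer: 7290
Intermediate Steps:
W(C) = 1 (W(C) = (2*C)/((2*C)) = (2*C)*(1/(2*C)) = 1)
G = 13 (G = 5 - (-7 - 1*1) = 5 - (-7 - 1) = 5 - 1*(-8) = 5 + 8 = 13)
p(V) = 10 (p(V) = -3 + 13 = 10)
p(2 - 1*0)*(457 + 272) = 10*(457 + 272) = 10*729 = 7290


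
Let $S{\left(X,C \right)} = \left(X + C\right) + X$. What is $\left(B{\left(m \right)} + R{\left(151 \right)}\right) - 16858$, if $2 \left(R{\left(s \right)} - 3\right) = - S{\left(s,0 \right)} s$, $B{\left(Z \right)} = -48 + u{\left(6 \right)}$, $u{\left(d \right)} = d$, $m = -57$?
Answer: $-39698$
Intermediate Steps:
$B{\left(Z \right)} = -42$ ($B{\left(Z \right)} = -48 + 6 = -42$)
$S{\left(X,C \right)} = C + 2 X$ ($S{\left(X,C \right)} = \left(C + X\right) + X = C + 2 X$)
$R{\left(s \right)} = 3 - s^{2}$ ($R{\left(s \right)} = 3 + \frac{- (0 + 2 s) s}{2} = 3 + \frac{- 2 s s}{2} = 3 + \frac{\left(-2\right) s^{2}}{2} = 3 - s^{2}$)
$\left(B{\left(m \right)} + R{\left(151 \right)}\right) - 16858 = \left(-42 + \left(3 - 151^{2}\right)\right) - 16858 = \left(-42 + \left(3 - 22801\right)\right) - 16858 = \left(-42 - 22798\right) - 16858 = -22840 - 16858 = -39698$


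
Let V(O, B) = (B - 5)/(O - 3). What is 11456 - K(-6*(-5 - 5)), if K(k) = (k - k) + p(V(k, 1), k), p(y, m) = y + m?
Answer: 649576/57 ≈ 11396.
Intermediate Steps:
V(O, B) = (-5 + B)/(-3 + O)
p(y, m) = m + y
K(k) = k - 4/(-3 + k) (K(k) = (k - k) + (k + (-5 + 1)/(-3 + k)) = 0 + (k - 4/(-3 + k)) = k - 4/(-3 + k))
11456 - K(-6*(-5 - 5)) = 11456 - (-4 + (-6*(-5 - 5))*(-3 - 6*(-5 - 5)))/(-3 - 6*(-5 - 5)) = 11456 - (-4 + (-6*(-10))*(-3 - 6*(-10)))/(-3 - 6*(-10)) = 11456 - (-4 + 60*(-3 + 60))/(-3 + 60) = 11456 - (-4 + 60*57)/57 = 11456 - (-4 + 3420)/57 = 11456 - 3416/57 = 649576/57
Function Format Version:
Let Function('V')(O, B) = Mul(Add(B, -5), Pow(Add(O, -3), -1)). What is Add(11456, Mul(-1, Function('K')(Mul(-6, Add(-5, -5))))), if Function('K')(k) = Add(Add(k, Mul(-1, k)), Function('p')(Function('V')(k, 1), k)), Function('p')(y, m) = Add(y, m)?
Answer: Rational(649576, 57) ≈ 11396.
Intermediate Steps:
Function('V')(O, B) = Mul(Pow(Add(-3, O), -1), Add(-5, B)) (Function('V')(O, B) = Mul(Add(-5, B), Pow(Add(-3, O), -1)) = Mul(Pow(Add(-3, O), -1), Add(-5, B)))
Function('p')(y, m) = Add(m, y)
Function('K')(k) = Add(k, Mul(-4, Pow(Add(-3, k), -1))) (Function('K')(k) = Add(Add(k, Mul(-1, k)), Add(k, Mul(Pow(Add(-3, k), -1), Add(-5, 1)))) = Add(0, Add(k, Mul(Pow(Add(-3, k), -1), -4))) = Add(0, Add(k, Mul(-4, Pow(Add(-3, k), -1)))) = Add(k, Mul(-4, Pow(Add(-3, k), -1))))
Add(11456, Mul(-1, Function('K')(Mul(-6, Add(-5, -5))))) = Add(11456, Mul(-1, Mul(Pow(Add(-3, Mul(-6, Add(-5, -5))), -1), Add(-4, Mul(Mul(-6, Add(-5, -5)), Add(-3, Mul(-6, Add(-5, -5)))))))) = Add(11456, Mul(-1, Mul(Pow(Add(-3, Mul(-6, -10)), -1), Add(-4, Mul(Mul(-6, -10), Add(-3, Mul(-6, -10))))))) = Add(11456, Mul(-1, Mul(Pow(Add(-3, 60), -1), Add(-4, Mul(60, Add(-3, 60)))))) = Add(11456, Mul(-1, Mul(Pow(57, -1), Add(-4, Mul(60, 57))))) = Add(11456, Mul(-1, Mul(Rational(1, 57), Add(-4, 3420)))) = Add(11456, Mul(-1, Mul(Rational(1, 57), 3416))) = Add(11456, Mul(-1, Rational(3416, 57))) = Add(11456, Rational(-3416, 57)) = Rational(649576, 57)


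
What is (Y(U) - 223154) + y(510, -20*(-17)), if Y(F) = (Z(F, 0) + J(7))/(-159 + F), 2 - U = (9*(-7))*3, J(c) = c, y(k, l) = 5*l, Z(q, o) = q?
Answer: -3543165/16 ≈ -2.2145e+5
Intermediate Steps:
U = 191 (U = 2 - 9*(-7)*3 = 2 - (-63)*3 = 2 - 1*(-189) = 2 + 189 = 191)
Y(F) = (7 + F)/(-159 + F) (Y(F) = (F + 7)/(-159 + F) = (7 + F)/(-159 + F))
(Y(U) - 223154) + y(510, -20*(-17)) = ((7 + 191)/(-159 + 191) - 223154) + 5*(-20*(-17)) = (198/32 - 223154) + 5*340 = ((1/32)*198 - 223154) + 1700 = (99/16 - 223154) + 1700 = -3570365/16 + 1700 = -3543165/16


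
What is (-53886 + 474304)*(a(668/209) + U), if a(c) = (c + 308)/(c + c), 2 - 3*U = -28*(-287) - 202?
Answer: -539629205572/501 ≈ -1.0771e+9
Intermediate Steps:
U = -7832/3 (U = 2/3 - (-28*(-287) - 202)/3 = 2/3 - (8036 - 202)/3 = 2/3 - 1/3*7834 = 2/3 - 7834/3 = -7832/3 ≈ -2610.7)
a(c) = (308 + c)/(2*c) (a(c) = (308 + c)/((2*c)) = (308 + c)*(1/(2*c)) = (308 + c)/(2*c))
(-53886 + 474304)*(a(668/209) + U) = (-53886 + 474304)*((308 + 668/209)/(2*((668/209))) - 7832/3) = 420418*((308 + 668*(1/209))/(2*((668*(1/209)))) - 7832/3) = 420418*((308 + 668/209)/(2*(668/209)) - 7832/3) = 420418*((1/2)*(209/668)*(65040/209) - 7832/3) = 420418*(8130/167 - 7832/3) = 420418*(-1283554/501) = -539629205572/501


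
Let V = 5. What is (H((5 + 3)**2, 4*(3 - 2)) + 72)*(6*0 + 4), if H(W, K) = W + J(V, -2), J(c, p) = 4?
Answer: 560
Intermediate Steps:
H(W, K) = 4 + W (H(W, K) = W + 4 = 4 + W)
(H((5 + 3)**2, 4*(3 - 2)) + 72)*(6*0 + 4) = ((4 + (5 + 3)**2) + 72)*(6*0 + 4) = ((4 + 8**2) + 72)*(0 + 4) = ((4 + 64) + 72)*4 = (68 + 72)*4 = 140*4 = 560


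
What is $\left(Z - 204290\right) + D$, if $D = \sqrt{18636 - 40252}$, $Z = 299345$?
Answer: $95055 + 4 i \sqrt{1351} \approx 95055.0 + 147.02 i$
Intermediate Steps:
$D = 4 i \sqrt{1351}$ ($D = \sqrt{-21616} = 4 i \sqrt{1351} \approx 147.02 i$)
$\left(Z - 204290\right) + D = \left(299345 - 204290\right) + 4 i \sqrt{1351} = 95055 + 4 i \sqrt{1351}$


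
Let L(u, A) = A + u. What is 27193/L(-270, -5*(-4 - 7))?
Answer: -27193/215 ≈ -126.48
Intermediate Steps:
27193/L(-270, -5*(-4 - 7)) = 27193/(-5*(-4 - 7) - 270) = 27193/(-5*(-11) - 270) = 27193/(55 - 270) = 27193/(-215) = 27193*(-1/215) = -27193/215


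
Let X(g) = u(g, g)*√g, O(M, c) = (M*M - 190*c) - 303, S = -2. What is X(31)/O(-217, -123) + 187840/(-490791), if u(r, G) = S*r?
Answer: -187840/490791 - 31*√31/35078 ≈ -0.38765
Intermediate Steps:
u(r, G) = -2*r
O(M, c) = -303 + M² - 190*c (O(M, c) = (M² - 190*c) - 303 = -303 + M² - 190*c)
X(g) = -2*g^(3/2) (X(g) = (-2*g)*√g = -2*g^(3/2))
X(31)/O(-217, -123) + 187840/(-490791) = (-62*√31)/(-303 + (-217)² - 190*(-123)) + 187840/(-490791) = (-62*√31)/(-303 + 47089 + 23370) + 187840*(-1/490791) = -62*√31/70156 - 187840/490791 = -62*√31*(1/70156) - 187840/490791 = -31*√31/35078 - 187840/490791 = -187840/490791 - 31*√31/35078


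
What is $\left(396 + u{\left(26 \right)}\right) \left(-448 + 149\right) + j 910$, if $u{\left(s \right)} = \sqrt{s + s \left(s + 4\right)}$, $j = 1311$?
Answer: $1074606 - 299 \sqrt{806} \approx 1.0661 \cdot 10^{6}$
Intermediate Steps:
$u{\left(s \right)} = \sqrt{s + s \left(4 + s\right)}$
$\left(396 + u{\left(26 \right)}\right) \left(-448 + 149\right) + j 910 = \left(396 + \sqrt{26 \left(5 + 26\right)}\right) \left(-448 + 149\right) + 1311 \cdot 910 = \left(396 + \sqrt{26 \cdot 31}\right) \left(-299\right) + 1193010 = \left(396 + \sqrt{806}\right) \left(-299\right) + 1193010 = \left(-118404 - 299 \sqrt{806}\right) + 1193010 = 1074606 - 299 \sqrt{806}$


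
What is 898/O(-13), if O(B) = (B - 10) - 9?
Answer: -449/16 ≈ -28.063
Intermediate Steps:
O(B) = -19 + B (O(B) = (-10 + B) - 9 = -19 + B)
898/O(-13) = 898/(-19 - 13) = 898/(-32) = 898*(-1/32) = -449/16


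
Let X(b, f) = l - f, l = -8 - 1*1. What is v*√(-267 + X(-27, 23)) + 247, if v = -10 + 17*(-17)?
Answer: 247 - 299*I*√299 ≈ 247.0 - 5170.2*I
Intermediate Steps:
l = -9 (l = -8 - 1 = -9)
X(b, f) = -9 - f
v = -299 (v = -10 - 289 = -299)
v*√(-267 + X(-27, 23)) + 247 = -299*√(-267 + (-9 - 1*23)) + 247 = -299*√(-267 + (-9 - 23)) + 247 = -299*√(-267 - 32) + 247 = -299*I*√299 + 247 = 247 - 299*I*√299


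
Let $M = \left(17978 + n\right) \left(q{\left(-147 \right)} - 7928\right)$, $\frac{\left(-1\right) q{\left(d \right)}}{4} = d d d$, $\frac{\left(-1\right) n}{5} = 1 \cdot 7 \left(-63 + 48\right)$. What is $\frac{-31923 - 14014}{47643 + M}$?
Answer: $- \frac{45937}{234954176135} \approx -1.9551 \cdot 10^{-7}$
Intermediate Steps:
$n = 525$ ($n = - 5 \cdot 1 \cdot 7 \left(-63 + 48\right) = - 5 \cdot 7 \left(-15\right) = \left(-5\right) \left(-105\right) = 525$)
$q{\left(d \right)} = - 4 d^{3}$ ($q{\left(d \right)} = - 4 d d d = - 4 d^{2} d = - 4 d^{3}$)
$M = 234954128492$ ($M = \left(17978 + 525\right) \left(- 4 \left(-147\right)^{3} - 7928\right) = 18503 \left(\left(-4\right) \left(-3176523\right) - 7928\right) = 18503 \left(12706092 - 7928\right) = 18503 \cdot 12698164 = 234954128492$)
$\frac{-31923 - 14014}{47643 + M} = \frac{-31923 - 14014}{47643 + 234954128492} = - \frac{45937}{234954176135}$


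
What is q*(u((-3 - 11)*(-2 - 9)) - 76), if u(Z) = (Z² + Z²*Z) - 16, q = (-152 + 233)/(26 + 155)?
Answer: 297746928/181 ≈ 1.6450e+6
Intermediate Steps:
q = 81/181 ≈ 0.44751
u(Z) = -16 + Z² + Z³ (u(Z) = (Z² + Z³) - 16 = -16 + Z² + Z³)
q*(u((-3 - 11)*(-2 - 9)) - 76) = 81*((-16 + ((-3 - 11)*(-2 - 9))² + ((-3 - 11)*(-2 - 9))³) - 76)/181 = 81*((-16 + (-14*(-11))² + (-14*(-11))³) - 76)/181 = 81*((-16 + 154² + 154³) - 76)/181 = 81*((-16 + 23716 + 3652264) - 76)/181 = 81*(3675964 - 76)/181 = (81/181)*3675888 = 297746928/181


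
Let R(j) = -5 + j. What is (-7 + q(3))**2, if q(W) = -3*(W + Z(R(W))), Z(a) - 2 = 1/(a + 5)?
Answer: 529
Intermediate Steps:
Z(a) = 2 + 1/(5 + a) (Z(a) = 2 + 1/(a + 5) = 2 + 1/(5 + a))
q(W) = -3*W - 3*(1 + 2*W)/W (q(W) = -3*(W + (11 + 2*(-5 + W))/(5 + (-5 + W))) = -3*(W + (11 + (-10 + 2*W))/W) = -3*(W + (1 + 2*W)/W) = -3*W - 3*(1 + 2*W)/W)
(-7 + q(3))**2 = (-7 + (-6 - 3*3 - 3/3))**2 = (-7 + (-6 - 9 - 3*1/3))**2 = (-7 + (-6 - 9 - 1))**2 = (-7 - 16)**2 = (-23)**2 = 529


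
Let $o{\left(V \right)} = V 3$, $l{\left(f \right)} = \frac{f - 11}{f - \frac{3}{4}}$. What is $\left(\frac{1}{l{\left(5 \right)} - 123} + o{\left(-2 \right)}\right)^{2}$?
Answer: $\frac{161467849}{4473225} \approx 36.096$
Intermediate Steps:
$l{\left(f \right)} = \frac{-11 + f}{- \frac{3}{4} + f}$ ($l{\left(f \right)} = \frac{-11 + f}{f - \frac{3}{4}} = \frac{-11 + f}{- \frac{3}{4} + f}$)
$o{\left(V \right)} = 3 V$
$\left(\frac{1}{l{\left(5 \right)} - 123} + o{\left(-2 \right)}\right)^{2} = \left(\frac{1}{\frac{4 \left(-11 + 5\right)}{-3 + 4 \cdot 5} - 123} + 3 \left(-2\right)\right)^{2} = \left(\frac{1}{4 \frac{1}{-3 + 20} \left(-6\right) - 123} - 6\right)^{2} = \left(\frac{1}{4 \cdot \frac{1}{17} \left(-6\right) - 123} - 6\right)^{2} = \left(\frac{1}{- \frac{24}{17} - 123} - 6\right)^{2} = \left(\frac{1}{- \frac{2115}{17}} - 6\right)^{2} = \left(- \frac{17}{2115} - 6\right)^{2} = \left(- \frac{12707}{2115}\right)^{2} = \frac{161467849}{4473225}$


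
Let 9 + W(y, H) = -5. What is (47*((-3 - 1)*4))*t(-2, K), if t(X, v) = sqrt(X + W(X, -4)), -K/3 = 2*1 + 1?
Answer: -3008*I ≈ -3008.0*I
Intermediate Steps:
W(y, H) = -14 (W(y, H) = -9 - 5 = -14)
K = -9 (K = -3*(2*1 + 1) = -3*(2 + 1) = -3*3 = -9)
t(X, v) = sqrt(-14 + X) (t(X, v) = sqrt(X - 14) = sqrt(-14 + X))
(47*((-3 - 1)*4))*t(-2, K) = (47*((-3 - 1)*4))*sqrt(-14 - 2) = (47*(-4*4))*sqrt(-16) = (47*(-16))*(4*I) = -3008*I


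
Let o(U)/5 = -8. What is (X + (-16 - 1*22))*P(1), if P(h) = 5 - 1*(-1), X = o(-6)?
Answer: -468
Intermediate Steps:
o(U) = -40 (o(U) = 5*(-8) = -40)
X = -40
P(h) = 6 (P(h) = 5 + 1 = 6)
(X + (-16 - 1*22))*P(1) = (-40 + (-16 - 1*22))*6 = (-40 + (-16 - 22))*6 = (-40 - 38)*6 = -78*6 = -468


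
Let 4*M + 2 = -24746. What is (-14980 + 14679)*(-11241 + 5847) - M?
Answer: 1629781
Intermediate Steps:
M = -6187 (M = -1/2 + (1/4)*(-24746) = -1/2 - 12373/2 = -6187)
(-14980 + 14679)*(-11241 + 5847) - M = (-14980 + 14679)*(-11241 + 5847) - 1*(-6187) = -301*(-5394) + 6187 = 1623594 + 6187 = 1629781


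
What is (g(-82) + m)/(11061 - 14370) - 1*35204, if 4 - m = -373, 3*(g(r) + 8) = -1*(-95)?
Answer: -349471310/9927 ≈ -35204.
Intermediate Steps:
g(r) = 71/3 (g(r) = -8 + (-1*(-95))/3 = -8 + (1/3)*95 = -8 + 95/3 = 71/3)
m = 377 (m = 4 - 1*(-373) = 4 + 373 = 377)
(g(-82) + m)/(11061 - 14370) - 1*35204 = (71/3 + 377)/(11061 - 14370) - 1*35204 = (1202/3)/(-3309) - 35204 = (1202/3)*(-1/3309) - 35204 = -1202/9927 - 35204 = -349471310/9927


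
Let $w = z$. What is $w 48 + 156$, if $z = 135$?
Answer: $6636$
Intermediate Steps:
$w = 135$
$w 48 + 156 = 135 \cdot 48 + 156 = 6480 + 156 = 6636$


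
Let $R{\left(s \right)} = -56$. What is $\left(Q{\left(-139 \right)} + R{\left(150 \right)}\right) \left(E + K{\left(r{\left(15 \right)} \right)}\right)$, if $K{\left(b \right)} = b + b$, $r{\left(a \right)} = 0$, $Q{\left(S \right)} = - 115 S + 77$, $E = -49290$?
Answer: $-788935740$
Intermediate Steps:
$Q{\left(S \right)} = 77 - 115 S$
$K{\left(b \right)} = 2 b$
$\left(Q{\left(-139 \right)} + R{\left(150 \right)}\right) \left(E + K{\left(r{\left(15 \right)} \right)}\right) = \left(\left(77 - -15985\right) - 56\right) \left(-49290 + 2 \cdot 0\right) = \left(\left(77 + 15985\right) - 56\right) \left(-49290 + 0\right) = \left(16062 - 56\right) \left(-49290\right) = 16006 \left(-49290\right) = -788935740$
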